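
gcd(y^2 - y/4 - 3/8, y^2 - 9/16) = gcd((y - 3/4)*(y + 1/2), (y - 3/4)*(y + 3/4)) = y - 3/4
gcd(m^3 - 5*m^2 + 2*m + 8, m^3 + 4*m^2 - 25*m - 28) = m^2 - 3*m - 4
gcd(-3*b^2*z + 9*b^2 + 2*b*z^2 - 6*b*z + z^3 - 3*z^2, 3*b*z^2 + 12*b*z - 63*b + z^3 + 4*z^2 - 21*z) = 3*b*z - 9*b + z^2 - 3*z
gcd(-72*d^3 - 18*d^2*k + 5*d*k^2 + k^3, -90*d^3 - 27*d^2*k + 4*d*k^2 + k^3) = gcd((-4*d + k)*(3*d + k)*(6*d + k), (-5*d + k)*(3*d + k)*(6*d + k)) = 18*d^2 + 9*d*k + k^2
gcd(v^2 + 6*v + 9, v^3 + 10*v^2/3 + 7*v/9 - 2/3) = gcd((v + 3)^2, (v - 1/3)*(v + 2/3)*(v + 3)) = v + 3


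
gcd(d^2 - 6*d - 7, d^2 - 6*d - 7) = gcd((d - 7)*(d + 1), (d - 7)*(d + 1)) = d^2 - 6*d - 7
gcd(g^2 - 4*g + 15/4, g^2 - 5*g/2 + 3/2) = g - 3/2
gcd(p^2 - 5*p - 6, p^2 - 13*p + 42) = p - 6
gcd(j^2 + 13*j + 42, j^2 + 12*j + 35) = j + 7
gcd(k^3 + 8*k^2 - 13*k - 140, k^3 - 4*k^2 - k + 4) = k - 4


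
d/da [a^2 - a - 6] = 2*a - 1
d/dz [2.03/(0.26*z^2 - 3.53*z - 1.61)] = (7.1659 - 1.0556*z)/(-0.26*z^2 + 3.53*z + 1.61)^2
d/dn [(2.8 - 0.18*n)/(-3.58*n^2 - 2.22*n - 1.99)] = (-0.6444*n^2 + 20.048*n + 6.5742)/(12.8164*n^4 + 15.8952*n^3 + 19.1768*n^2 + 8.8356*n + 3.9601)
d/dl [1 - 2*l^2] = -4*l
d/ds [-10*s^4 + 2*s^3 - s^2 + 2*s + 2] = -40*s^3 + 6*s^2 - 2*s + 2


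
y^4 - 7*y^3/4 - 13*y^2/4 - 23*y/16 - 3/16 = (y - 3)*(y + 1/4)*(y + 1/2)^2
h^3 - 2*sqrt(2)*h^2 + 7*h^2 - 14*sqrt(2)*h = h*(h + 7)*(h - 2*sqrt(2))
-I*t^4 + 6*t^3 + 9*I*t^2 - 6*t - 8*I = (t - 1)*(t + 2*I)*(t + 4*I)*(-I*t - I)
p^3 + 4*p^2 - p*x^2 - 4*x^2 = (p + 4)*(p - x)*(p + x)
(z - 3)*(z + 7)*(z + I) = z^3 + 4*z^2 + I*z^2 - 21*z + 4*I*z - 21*I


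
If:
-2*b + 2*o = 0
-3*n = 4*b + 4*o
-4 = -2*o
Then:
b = 2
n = -16/3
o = 2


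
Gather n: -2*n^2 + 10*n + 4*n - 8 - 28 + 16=-2*n^2 + 14*n - 20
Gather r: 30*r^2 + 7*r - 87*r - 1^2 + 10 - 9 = 30*r^2 - 80*r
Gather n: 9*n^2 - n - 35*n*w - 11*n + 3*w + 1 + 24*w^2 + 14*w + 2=9*n^2 + n*(-35*w - 12) + 24*w^2 + 17*w + 3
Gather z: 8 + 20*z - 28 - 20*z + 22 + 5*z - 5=5*z - 3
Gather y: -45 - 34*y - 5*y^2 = -5*y^2 - 34*y - 45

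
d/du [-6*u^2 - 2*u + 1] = -12*u - 2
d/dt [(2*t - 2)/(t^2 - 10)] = 2*(t^2 - 2*t*(t - 1) - 10)/(t^2 - 10)^2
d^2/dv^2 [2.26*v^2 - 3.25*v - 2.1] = 4.52000000000000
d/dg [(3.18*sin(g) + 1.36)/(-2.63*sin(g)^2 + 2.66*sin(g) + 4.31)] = (8.3634*sin(g)^2 + 7.1536*sin(g) + 10.0882)*cos(g)/(6.9169*sin(g)^4 - 13.9916*sin(g)^3 - 15.595*sin(g)^2 + 22.9292*sin(g) + 18.5761)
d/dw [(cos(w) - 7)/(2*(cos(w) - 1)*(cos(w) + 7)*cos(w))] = (-165*cos(w) - 15*cos(2*w) + cos(3*w) + 83)*sin(w)/(4*(cos(w) - 1)^2*(cos(w) + 7)^2*cos(w)^2)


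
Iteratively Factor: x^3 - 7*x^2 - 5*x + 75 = (x - 5)*(x^2 - 2*x - 15) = (x - 5)^2*(x + 3)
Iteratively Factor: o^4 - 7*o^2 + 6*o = (o - 2)*(o^3 + 2*o^2 - 3*o) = o*(o - 2)*(o^2 + 2*o - 3) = o*(o - 2)*(o + 3)*(o - 1)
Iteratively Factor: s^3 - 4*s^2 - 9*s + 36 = (s - 3)*(s^2 - s - 12) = (s - 4)*(s - 3)*(s + 3)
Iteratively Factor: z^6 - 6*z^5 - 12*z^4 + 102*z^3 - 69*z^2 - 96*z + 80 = (z - 4)*(z^5 - 2*z^4 - 20*z^3 + 22*z^2 + 19*z - 20) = (z - 4)*(z - 1)*(z^4 - z^3 - 21*z^2 + z + 20) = (z - 4)*(z - 1)*(z + 1)*(z^3 - 2*z^2 - 19*z + 20) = (z - 4)*(z - 1)*(z + 1)*(z + 4)*(z^2 - 6*z + 5) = (z - 5)*(z - 4)*(z - 1)*(z + 1)*(z + 4)*(z - 1)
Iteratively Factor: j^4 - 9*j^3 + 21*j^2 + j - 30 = (j - 3)*(j^3 - 6*j^2 + 3*j + 10) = (j - 5)*(j - 3)*(j^2 - j - 2) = (j - 5)*(j - 3)*(j + 1)*(j - 2)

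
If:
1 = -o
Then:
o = -1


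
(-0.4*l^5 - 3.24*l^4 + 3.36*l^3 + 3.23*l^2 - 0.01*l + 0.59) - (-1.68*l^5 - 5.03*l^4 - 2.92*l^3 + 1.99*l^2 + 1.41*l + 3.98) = 1.28*l^5 + 1.79*l^4 + 6.28*l^3 + 1.24*l^2 - 1.42*l - 3.39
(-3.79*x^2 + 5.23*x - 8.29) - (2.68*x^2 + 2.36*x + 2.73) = -6.47*x^2 + 2.87*x - 11.02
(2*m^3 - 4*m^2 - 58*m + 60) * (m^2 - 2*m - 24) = 2*m^5 - 8*m^4 - 98*m^3 + 272*m^2 + 1272*m - 1440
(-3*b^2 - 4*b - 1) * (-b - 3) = 3*b^3 + 13*b^2 + 13*b + 3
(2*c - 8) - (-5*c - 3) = 7*c - 5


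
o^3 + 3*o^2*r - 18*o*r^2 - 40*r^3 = (o - 4*r)*(o + 2*r)*(o + 5*r)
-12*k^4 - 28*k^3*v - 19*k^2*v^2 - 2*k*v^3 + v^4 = (-6*k + v)*(k + v)^2*(2*k + v)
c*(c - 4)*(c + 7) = c^3 + 3*c^2 - 28*c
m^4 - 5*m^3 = m^3*(m - 5)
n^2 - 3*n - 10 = (n - 5)*(n + 2)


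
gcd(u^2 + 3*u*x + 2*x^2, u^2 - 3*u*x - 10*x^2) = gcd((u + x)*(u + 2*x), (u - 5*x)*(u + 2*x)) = u + 2*x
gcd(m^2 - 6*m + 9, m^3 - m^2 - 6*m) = m - 3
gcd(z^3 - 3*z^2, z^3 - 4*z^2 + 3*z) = z^2 - 3*z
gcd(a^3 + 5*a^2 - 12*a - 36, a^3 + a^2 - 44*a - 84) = a^2 + 8*a + 12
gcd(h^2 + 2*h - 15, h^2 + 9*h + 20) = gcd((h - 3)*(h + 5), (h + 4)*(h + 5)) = h + 5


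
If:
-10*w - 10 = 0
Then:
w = -1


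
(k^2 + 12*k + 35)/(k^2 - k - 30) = (k + 7)/(k - 6)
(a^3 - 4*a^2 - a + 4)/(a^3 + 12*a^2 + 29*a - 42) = (a^2 - 3*a - 4)/(a^2 + 13*a + 42)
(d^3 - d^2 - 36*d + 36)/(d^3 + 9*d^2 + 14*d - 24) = (d - 6)/(d + 4)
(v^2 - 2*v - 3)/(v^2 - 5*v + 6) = (v + 1)/(v - 2)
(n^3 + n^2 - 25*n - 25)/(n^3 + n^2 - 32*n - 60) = (n^2 - 4*n - 5)/(n^2 - 4*n - 12)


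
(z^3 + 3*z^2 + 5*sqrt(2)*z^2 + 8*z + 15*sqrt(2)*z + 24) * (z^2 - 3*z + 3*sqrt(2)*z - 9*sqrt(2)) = z^5 + 8*sqrt(2)*z^4 + 29*z^3 - 48*sqrt(2)*z^2 - 342*z - 216*sqrt(2)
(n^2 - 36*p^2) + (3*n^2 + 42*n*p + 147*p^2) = 4*n^2 + 42*n*p + 111*p^2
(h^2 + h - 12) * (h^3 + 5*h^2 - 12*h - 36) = h^5 + 6*h^4 - 19*h^3 - 108*h^2 + 108*h + 432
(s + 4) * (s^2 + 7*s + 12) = s^3 + 11*s^2 + 40*s + 48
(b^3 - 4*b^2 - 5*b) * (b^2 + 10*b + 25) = b^5 + 6*b^4 - 20*b^3 - 150*b^2 - 125*b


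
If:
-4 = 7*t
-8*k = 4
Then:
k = -1/2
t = -4/7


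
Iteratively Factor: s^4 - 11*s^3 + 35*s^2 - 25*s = (s)*(s^3 - 11*s^2 + 35*s - 25) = s*(s - 5)*(s^2 - 6*s + 5) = s*(s - 5)*(s - 1)*(s - 5)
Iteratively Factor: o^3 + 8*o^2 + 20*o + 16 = (o + 4)*(o^2 + 4*o + 4) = (o + 2)*(o + 4)*(o + 2)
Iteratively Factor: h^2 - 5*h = (h)*(h - 5)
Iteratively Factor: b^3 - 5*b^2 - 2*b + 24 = (b - 4)*(b^2 - b - 6) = (b - 4)*(b - 3)*(b + 2)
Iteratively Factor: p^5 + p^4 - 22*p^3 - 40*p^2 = (p)*(p^4 + p^3 - 22*p^2 - 40*p) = p*(p - 5)*(p^3 + 6*p^2 + 8*p) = p^2*(p - 5)*(p^2 + 6*p + 8) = p^2*(p - 5)*(p + 2)*(p + 4)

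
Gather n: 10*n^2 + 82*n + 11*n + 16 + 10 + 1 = 10*n^2 + 93*n + 27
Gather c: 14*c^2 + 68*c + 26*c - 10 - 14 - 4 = 14*c^2 + 94*c - 28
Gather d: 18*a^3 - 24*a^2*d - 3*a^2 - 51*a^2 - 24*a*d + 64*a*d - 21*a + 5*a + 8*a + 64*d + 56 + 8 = 18*a^3 - 54*a^2 - 8*a + d*(-24*a^2 + 40*a + 64) + 64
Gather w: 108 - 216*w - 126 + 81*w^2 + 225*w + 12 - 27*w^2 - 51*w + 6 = 54*w^2 - 42*w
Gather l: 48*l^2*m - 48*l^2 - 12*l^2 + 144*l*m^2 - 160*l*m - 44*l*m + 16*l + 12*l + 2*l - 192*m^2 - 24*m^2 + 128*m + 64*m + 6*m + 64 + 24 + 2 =l^2*(48*m - 60) + l*(144*m^2 - 204*m + 30) - 216*m^2 + 198*m + 90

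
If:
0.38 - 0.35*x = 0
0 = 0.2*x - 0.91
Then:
No Solution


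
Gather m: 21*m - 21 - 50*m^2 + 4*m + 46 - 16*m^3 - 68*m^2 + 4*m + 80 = -16*m^3 - 118*m^2 + 29*m + 105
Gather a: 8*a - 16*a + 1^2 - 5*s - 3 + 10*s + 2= -8*a + 5*s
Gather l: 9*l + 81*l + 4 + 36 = 90*l + 40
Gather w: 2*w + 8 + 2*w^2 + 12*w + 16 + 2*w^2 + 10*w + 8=4*w^2 + 24*w + 32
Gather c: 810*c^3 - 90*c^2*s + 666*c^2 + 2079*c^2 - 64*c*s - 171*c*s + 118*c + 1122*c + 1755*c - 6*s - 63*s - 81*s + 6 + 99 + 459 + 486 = 810*c^3 + c^2*(2745 - 90*s) + c*(2995 - 235*s) - 150*s + 1050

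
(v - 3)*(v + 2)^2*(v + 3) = v^4 + 4*v^3 - 5*v^2 - 36*v - 36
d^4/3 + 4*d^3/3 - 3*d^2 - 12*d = d*(d/3 + 1)*(d - 3)*(d + 4)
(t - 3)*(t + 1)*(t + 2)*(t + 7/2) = t^4 + 7*t^3/2 - 7*t^2 - 61*t/2 - 21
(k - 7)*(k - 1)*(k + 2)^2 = k^4 - 4*k^3 - 21*k^2 - 4*k + 28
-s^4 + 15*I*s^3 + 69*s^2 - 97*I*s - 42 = (s - 7*I)*(s - 6*I)*(I*s + 1)^2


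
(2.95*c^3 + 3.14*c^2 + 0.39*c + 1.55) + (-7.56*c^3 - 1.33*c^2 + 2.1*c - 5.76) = -4.61*c^3 + 1.81*c^2 + 2.49*c - 4.21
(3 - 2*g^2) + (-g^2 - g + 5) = -3*g^2 - g + 8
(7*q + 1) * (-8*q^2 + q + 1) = -56*q^3 - q^2 + 8*q + 1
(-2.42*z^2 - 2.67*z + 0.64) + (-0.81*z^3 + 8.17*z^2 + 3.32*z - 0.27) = -0.81*z^3 + 5.75*z^2 + 0.65*z + 0.37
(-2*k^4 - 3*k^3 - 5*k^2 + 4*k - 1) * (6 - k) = 2*k^5 - 9*k^4 - 13*k^3 - 34*k^2 + 25*k - 6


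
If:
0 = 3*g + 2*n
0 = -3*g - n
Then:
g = 0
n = 0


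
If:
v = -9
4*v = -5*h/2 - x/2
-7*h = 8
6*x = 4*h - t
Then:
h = -8/7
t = -3296/7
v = -9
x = 544/7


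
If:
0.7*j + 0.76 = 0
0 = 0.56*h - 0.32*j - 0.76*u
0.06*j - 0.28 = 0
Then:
No Solution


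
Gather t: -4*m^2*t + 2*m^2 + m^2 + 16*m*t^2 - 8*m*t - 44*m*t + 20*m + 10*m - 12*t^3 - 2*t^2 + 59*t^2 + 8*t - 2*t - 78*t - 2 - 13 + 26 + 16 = 3*m^2 + 30*m - 12*t^3 + t^2*(16*m + 57) + t*(-4*m^2 - 52*m - 72) + 27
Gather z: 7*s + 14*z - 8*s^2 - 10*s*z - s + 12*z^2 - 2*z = -8*s^2 + 6*s + 12*z^2 + z*(12 - 10*s)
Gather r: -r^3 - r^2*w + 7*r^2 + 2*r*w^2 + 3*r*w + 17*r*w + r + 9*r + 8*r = -r^3 + r^2*(7 - w) + r*(2*w^2 + 20*w + 18)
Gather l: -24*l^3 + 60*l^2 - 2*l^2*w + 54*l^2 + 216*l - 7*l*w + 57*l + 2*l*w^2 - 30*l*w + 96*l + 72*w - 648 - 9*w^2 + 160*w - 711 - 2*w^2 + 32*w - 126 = -24*l^3 + l^2*(114 - 2*w) + l*(2*w^2 - 37*w + 369) - 11*w^2 + 264*w - 1485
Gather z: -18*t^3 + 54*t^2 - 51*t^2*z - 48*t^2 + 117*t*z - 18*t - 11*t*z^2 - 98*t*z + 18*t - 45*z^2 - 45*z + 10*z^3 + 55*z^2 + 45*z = -18*t^3 + 6*t^2 + 10*z^3 + z^2*(10 - 11*t) + z*(-51*t^2 + 19*t)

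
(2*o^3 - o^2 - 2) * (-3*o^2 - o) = -6*o^5 + o^4 + o^3 + 6*o^2 + 2*o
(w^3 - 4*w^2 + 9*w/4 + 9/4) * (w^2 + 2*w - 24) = w^5 - 2*w^4 - 119*w^3/4 + 411*w^2/4 - 99*w/2 - 54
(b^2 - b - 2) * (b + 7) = b^3 + 6*b^2 - 9*b - 14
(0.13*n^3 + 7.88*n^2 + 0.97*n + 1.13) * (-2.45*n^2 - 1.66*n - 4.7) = -0.3185*n^5 - 19.5218*n^4 - 16.0683*n^3 - 41.4147*n^2 - 6.4348*n - 5.311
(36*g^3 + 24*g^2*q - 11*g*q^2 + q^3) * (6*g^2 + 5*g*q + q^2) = 216*g^5 + 324*g^4*q + 90*g^3*q^2 - 25*g^2*q^3 - 6*g*q^4 + q^5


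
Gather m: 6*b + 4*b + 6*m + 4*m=10*b + 10*m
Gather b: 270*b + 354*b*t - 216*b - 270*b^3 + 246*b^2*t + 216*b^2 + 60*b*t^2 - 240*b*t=-270*b^3 + b^2*(246*t + 216) + b*(60*t^2 + 114*t + 54)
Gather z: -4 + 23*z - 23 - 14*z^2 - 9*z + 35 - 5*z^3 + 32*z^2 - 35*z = -5*z^3 + 18*z^2 - 21*z + 8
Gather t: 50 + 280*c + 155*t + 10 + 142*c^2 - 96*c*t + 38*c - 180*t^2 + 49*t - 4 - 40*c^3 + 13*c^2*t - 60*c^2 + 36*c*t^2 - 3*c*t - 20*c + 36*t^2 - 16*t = -40*c^3 + 82*c^2 + 298*c + t^2*(36*c - 144) + t*(13*c^2 - 99*c + 188) + 56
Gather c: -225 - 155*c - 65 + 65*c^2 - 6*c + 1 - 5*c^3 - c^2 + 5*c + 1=-5*c^3 + 64*c^2 - 156*c - 288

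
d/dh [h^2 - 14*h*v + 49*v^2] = 2*h - 14*v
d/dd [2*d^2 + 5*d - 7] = 4*d + 5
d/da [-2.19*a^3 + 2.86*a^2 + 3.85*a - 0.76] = -6.57*a^2 + 5.72*a + 3.85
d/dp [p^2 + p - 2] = 2*p + 1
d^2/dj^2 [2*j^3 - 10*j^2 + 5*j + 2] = 12*j - 20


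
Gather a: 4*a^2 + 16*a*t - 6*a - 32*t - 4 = 4*a^2 + a*(16*t - 6) - 32*t - 4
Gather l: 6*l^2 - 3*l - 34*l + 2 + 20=6*l^2 - 37*l + 22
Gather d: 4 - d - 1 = 3 - d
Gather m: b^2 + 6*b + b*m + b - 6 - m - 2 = b^2 + 7*b + m*(b - 1) - 8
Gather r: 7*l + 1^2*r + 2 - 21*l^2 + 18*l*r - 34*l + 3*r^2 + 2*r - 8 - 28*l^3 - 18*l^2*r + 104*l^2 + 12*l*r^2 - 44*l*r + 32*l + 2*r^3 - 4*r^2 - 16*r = -28*l^3 + 83*l^2 + 5*l + 2*r^3 + r^2*(12*l - 1) + r*(-18*l^2 - 26*l - 13) - 6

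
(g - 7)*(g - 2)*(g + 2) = g^3 - 7*g^2 - 4*g + 28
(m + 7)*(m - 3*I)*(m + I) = m^3 + 7*m^2 - 2*I*m^2 + 3*m - 14*I*m + 21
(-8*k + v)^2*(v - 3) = 64*k^2*v - 192*k^2 - 16*k*v^2 + 48*k*v + v^3 - 3*v^2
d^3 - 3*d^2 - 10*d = d*(d - 5)*(d + 2)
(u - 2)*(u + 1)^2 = u^3 - 3*u - 2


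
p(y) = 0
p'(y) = 0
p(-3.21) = 0.00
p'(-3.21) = 0.00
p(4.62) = 0.00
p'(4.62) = 0.00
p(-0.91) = 0.00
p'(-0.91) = 0.00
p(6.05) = 0.00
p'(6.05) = 0.00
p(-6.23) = 0.00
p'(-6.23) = 0.00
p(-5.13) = 0.00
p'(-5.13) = 0.00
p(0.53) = 0.00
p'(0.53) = 0.00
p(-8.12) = 0.00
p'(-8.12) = 0.00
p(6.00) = 0.00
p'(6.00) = 0.00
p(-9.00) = 0.00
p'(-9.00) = 0.00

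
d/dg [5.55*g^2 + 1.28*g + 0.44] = 11.1*g + 1.28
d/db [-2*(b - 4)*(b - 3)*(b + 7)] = 74 - 6*b^2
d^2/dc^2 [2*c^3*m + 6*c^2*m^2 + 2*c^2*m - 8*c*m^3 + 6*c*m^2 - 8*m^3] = 4*m*(3*c + 3*m + 1)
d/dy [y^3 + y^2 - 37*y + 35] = 3*y^2 + 2*y - 37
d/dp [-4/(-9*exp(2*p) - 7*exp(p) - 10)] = (-72*exp(p) - 28)*exp(p)/(9*exp(2*p) + 7*exp(p) + 10)^2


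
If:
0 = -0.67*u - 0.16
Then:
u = -0.24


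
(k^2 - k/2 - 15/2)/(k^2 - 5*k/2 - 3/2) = (2*k + 5)/(2*k + 1)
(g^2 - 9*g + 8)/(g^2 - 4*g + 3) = (g - 8)/(g - 3)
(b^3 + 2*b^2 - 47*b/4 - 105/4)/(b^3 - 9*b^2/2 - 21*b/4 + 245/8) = 2*(b + 3)/(2*b - 7)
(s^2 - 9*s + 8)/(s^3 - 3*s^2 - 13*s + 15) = (s - 8)/(s^2 - 2*s - 15)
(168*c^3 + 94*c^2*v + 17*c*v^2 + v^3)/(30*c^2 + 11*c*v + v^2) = (28*c^2 + 11*c*v + v^2)/(5*c + v)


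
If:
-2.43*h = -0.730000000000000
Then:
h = 0.30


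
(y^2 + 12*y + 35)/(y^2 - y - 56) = (y + 5)/(y - 8)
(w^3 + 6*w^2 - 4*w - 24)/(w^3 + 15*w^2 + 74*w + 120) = (w^2 - 4)/(w^2 + 9*w + 20)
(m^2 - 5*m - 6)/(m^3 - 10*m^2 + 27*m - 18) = (m + 1)/(m^2 - 4*m + 3)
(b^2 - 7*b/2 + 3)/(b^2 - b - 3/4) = 2*(b - 2)/(2*b + 1)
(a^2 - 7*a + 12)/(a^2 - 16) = (a - 3)/(a + 4)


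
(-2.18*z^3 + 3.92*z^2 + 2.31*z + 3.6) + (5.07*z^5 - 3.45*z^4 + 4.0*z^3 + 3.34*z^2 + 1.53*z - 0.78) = 5.07*z^5 - 3.45*z^4 + 1.82*z^3 + 7.26*z^2 + 3.84*z + 2.82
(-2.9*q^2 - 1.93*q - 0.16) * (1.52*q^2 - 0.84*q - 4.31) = -4.408*q^4 - 0.4976*q^3 + 13.877*q^2 + 8.4527*q + 0.6896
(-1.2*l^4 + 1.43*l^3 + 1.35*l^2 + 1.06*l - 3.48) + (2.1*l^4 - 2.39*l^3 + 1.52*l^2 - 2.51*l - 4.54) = 0.9*l^4 - 0.96*l^3 + 2.87*l^2 - 1.45*l - 8.02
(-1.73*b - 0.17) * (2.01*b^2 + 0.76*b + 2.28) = -3.4773*b^3 - 1.6565*b^2 - 4.0736*b - 0.3876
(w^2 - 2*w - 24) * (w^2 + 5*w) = w^4 + 3*w^3 - 34*w^2 - 120*w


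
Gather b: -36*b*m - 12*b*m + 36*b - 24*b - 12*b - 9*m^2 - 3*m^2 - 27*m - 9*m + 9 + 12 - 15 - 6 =-48*b*m - 12*m^2 - 36*m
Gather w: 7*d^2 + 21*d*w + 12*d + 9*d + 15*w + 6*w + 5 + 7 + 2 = 7*d^2 + 21*d + w*(21*d + 21) + 14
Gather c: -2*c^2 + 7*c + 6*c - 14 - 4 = -2*c^2 + 13*c - 18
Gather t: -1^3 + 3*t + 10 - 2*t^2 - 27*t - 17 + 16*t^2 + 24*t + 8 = 14*t^2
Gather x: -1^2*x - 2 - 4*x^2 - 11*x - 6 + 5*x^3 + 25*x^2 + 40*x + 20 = 5*x^3 + 21*x^2 + 28*x + 12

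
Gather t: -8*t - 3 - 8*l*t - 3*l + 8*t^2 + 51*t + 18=-3*l + 8*t^2 + t*(43 - 8*l) + 15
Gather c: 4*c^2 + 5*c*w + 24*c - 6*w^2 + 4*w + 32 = 4*c^2 + c*(5*w + 24) - 6*w^2 + 4*w + 32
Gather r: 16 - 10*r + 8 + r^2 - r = r^2 - 11*r + 24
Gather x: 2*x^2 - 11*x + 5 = 2*x^2 - 11*x + 5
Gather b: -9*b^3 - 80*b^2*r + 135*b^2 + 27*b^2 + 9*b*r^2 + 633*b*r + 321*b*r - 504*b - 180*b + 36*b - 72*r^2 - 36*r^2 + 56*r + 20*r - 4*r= -9*b^3 + b^2*(162 - 80*r) + b*(9*r^2 + 954*r - 648) - 108*r^2 + 72*r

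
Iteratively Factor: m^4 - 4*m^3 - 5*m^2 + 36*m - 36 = (m - 3)*(m^3 - m^2 - 8*m + 12) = (m - 3)*(m - 2)*(m^2 + m - 6) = (m - 3)*(m - 2)^2*(m + 3)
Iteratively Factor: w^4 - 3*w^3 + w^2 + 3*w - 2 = (w - 2)*(w^3 - w^2 - w + 1) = (w - 2)*(w - 1)*(w^2 - 1) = (w - 2)*(w - 1)*(w + 1)*(w - 1)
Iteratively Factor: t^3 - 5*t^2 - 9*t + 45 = (t - 5)*(t^2 - 9) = (t - 5)*(t + 3)*(t - 3)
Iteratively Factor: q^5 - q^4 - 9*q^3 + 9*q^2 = (q + 3)*(q^4 - 4*q^3 + 3*q^2) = (q - 1)*(q + 3)*(q^3 - 3*q^2) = q*(q - 1)*(q + 3)*(q^2 - 3*q) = q^2*(q - 1)*(q + 3)*(q - 3)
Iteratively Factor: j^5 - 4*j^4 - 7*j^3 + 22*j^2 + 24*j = (j - 4)*(j^4 - 7*j^2 - 6*j) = (j - 4)*(j + 1)*(j^3 - j^2 - 6*j) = (j - 4)*(j - 3)*(j + 1)*(j^2 + 2*j) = (j - 4)*(j - 3)*(j + 1)*(j + 2)*(j)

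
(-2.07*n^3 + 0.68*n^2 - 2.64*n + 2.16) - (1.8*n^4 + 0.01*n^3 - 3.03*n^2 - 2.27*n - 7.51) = -1.8*n^4 - 2.08*n^3 + 3.71*n^2 - 0.37*n + 9.67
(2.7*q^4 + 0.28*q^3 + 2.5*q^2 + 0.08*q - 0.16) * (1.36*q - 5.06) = 3.672*q^5 - 13.2812*q^4 + 1.9832*q^3 - 12.5412*q^2 - 0.6224*q + 0.8096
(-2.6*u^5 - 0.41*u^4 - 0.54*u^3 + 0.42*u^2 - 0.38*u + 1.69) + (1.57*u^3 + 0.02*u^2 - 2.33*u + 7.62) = -2.6*u^5 - 0.41*u^4 + 1.03*u^3 + 0.44*u^2 - 2.71*u + 9.31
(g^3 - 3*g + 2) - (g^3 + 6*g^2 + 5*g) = -6*g^2 - 8*g + 2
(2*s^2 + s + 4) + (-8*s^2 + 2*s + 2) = -6*s^2 + 3*s + 6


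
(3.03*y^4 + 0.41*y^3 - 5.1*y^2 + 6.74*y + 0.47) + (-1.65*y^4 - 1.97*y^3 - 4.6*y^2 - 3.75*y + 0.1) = 1.38*y^4 - 1.56*y^3 - 9.7*y^2 + 2.99*y + 0.57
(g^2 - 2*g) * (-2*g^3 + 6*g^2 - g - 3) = -2*g^5 + 10*g^4 - 13*g^3 - g^2 + 6*g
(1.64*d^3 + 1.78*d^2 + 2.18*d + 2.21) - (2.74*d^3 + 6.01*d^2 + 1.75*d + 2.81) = -1.1*d^3 - 4.23*d^2 + 0.43*d - 0.6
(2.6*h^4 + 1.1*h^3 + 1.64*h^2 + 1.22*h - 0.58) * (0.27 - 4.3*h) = -11.18*h^5 - 4.028*h^4 - 6.755*h^3 - 4.8032*h^2 + 2.8234*h - 0.1566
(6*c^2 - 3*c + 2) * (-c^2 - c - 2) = -6*c^4 - 3*c^3 - 11*c^2 + 4*c - 4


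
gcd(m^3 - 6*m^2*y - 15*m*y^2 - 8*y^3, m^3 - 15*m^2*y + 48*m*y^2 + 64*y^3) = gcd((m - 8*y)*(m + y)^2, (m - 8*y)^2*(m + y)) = -m^2 + 7*m*y + 8*y^2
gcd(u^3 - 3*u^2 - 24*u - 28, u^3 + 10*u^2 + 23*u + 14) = u + 2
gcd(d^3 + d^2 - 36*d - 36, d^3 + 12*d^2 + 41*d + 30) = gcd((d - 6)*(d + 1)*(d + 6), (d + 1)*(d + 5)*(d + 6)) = d^2 + 7*d + 6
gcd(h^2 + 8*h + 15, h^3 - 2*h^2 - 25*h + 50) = h + 5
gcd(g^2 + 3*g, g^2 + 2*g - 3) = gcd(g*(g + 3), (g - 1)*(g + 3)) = g + 3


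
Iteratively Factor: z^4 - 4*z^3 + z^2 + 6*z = (z + 1)*(z^3 - 5*z^2 + 6*z) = (z - 3)*(z + 1)*(z^2 - 2*z) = (z - 3)*(z - 2)*(z + 1)*(z)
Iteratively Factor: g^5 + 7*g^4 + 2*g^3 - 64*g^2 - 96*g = (g - 3)*(g^4 + 10*g^3 + 32*g^2 + 32*g) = (g - 3)*(g + 4)*(g^3 + 6*g^2 + 8*g) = (g - 3)*(g + 2)*(g + 4)*(g^2 + 4*g) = (g - 3)*(g + 2)*(g + 4)^2*(g)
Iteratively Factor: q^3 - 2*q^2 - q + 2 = (q - 2)*(q^2 - 1) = (q - 2)*(q + 1)*(q - 1)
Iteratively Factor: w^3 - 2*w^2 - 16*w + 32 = (w + 4)*(w^2 - 6*w + 8) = (w - 2)*(w + 4)*(w - 4)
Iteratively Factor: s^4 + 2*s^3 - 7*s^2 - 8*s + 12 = (s - 1)*(s^3 + 3*s^2 - 4*s - 12) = (s - 1)*(s + 2)*(s^2 + s - 6) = (s - 2)*(s - 1)*(s + 2)*(s + 3)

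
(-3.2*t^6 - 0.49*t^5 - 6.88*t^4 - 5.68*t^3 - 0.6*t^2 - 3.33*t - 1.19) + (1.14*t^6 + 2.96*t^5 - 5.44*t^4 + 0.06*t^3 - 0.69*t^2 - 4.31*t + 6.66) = -2.06*t^6 + 2.47*t^5 - 12.32*t^4 - 5.62*t^3 - 1.29*t^2 - 7.64*t + 5.47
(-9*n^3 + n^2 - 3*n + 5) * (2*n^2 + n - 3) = -18*n^5 - 7*n^4 + 22*n^3 + 4*n^2 + 14*n - 15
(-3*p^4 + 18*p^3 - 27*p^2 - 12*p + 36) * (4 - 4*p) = 12*p^5 - 84*p^4 + 180*p^3 - 60*p^2 - 192*p + 144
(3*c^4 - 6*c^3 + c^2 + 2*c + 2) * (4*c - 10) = 12*c^5 - 54*c^4 + 64*c^3 - 2*c^2 - 12*c - 20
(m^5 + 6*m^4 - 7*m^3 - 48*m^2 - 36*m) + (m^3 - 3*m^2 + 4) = m^5 + 6*m^4 - 6*m^3 - 51*m^2 - 36*m + 4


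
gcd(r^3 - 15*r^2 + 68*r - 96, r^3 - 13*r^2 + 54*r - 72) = r^2 - 7*r + 12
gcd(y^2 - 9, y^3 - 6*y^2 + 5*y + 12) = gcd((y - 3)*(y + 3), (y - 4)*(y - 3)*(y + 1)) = y - 3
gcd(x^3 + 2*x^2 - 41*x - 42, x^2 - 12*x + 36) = x - 6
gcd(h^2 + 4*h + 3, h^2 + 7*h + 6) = h + 1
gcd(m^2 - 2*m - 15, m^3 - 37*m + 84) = 1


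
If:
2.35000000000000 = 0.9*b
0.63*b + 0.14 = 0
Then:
No Solution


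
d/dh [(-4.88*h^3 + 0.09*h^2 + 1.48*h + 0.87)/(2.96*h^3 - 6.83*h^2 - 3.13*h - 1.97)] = (-7.105427357601e-15*h^5 + 33.064*h^4 + 21.7872*h^3 + 30.9419*h^2 + 11.5296*h - 0.1925)/(8.7616*h^6 - 40.4336*h^5 + 28.1193*h^4 + 31.0934*h^3 + 36.7071*h^2 + 12.3322*h + 3.8809)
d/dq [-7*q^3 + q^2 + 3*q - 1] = -21*q^2 + 2*q + 3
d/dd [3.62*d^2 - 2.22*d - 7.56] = 7.24*d - 2.22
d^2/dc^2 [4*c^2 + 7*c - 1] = 8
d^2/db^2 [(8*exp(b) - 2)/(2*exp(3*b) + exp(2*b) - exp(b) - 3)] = (128*exp(6*b) - 24*exp(5*b) + 28*exp(4*b) + 632*exp(3*b) + 42*exp(2*b) - 50*exp(b) + 78)*exp(b)/(8*exp(9*b) + 12*exp(8*b) - 6*exp(7*b) - 47*exp(6*b) - 33*exp(5*b) + 30*exp(4*b) + 71*exp(3*b) + 18*exp(2*b) - 27*exp(b) - 27)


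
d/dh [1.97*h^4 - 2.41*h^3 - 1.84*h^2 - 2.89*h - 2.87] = 7.88*h^3 - 7.23*h^2 - 3.68*h - 2.89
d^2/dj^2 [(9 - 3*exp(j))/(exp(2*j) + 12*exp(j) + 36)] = 3*(-exp(2*j) + 36*exp(j) - 72)*exp(j)/(exp(4*j) + 24*exp(3*j) + 216*exp(2*j) + 864*exp(j) + 1296)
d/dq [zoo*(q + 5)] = zoo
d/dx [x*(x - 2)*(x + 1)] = 3*x^2 - 2*x - 2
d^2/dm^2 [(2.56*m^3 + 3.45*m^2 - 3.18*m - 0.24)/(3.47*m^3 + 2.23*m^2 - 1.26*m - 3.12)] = (-1.13686837721616e-13*m^7 + 43.4631379999998*m^6 - 162.58338*m^5 + 240.770808*m^4 + 496.905024*m^3 - 209.59488*m^2 + 5.22547200000001*m + 88.068096)/(41.781923*m^9 + 80.553621*m^8 + 6.253287*m^7 - 160.113293*m^6 - 147.127878*m^5 + 45.922284*m^4 + 151.934184*m^3 + 50.2632*m^2 - 36.796032*m - 30.371328)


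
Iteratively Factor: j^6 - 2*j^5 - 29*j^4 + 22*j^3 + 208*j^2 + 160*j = (j)*(j^5 - 2*j^4 - 29*j^3 + 22*j^2 + 208*j + 160) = j*(j - 5)*(j^4 + 3*j^3 - 14*j^2 - 48*j - 32) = j*(j - 5)*(j - 4)*(j^3 + 7*j^2 + 14*j + 8) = j*(j - 5)*(j - 4)*(j + 4)*(j^2 + 3*j + 2) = j*(j - 5)*(j - 4)*(j + 1)*(j + 4)*(j + 2)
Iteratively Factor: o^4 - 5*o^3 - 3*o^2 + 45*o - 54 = (o - 3)*(o^3 - 2*o^2 - 9*o + 18) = (o - 3)*(o - 2)*(o^2 - 9) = (o - 3)*(o - 2)*(o + 3)*(o - 3)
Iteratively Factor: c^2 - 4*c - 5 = (c + 1)*(c - 5)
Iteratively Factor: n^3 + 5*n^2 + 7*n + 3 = (n + 3)*(n^2 + 2*n + 1) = (n + 1)*(n + 3)*(n + 1)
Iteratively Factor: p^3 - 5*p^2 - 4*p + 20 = (p + 2)*(p^2 - 7*p + 10) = (p - 2)*(p + 2)*(p - 5)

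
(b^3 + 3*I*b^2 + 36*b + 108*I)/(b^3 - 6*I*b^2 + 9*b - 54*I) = (b + 6*I)/(b - 3*I)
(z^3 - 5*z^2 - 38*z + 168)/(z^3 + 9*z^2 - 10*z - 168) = (z - 7)/(z + 7)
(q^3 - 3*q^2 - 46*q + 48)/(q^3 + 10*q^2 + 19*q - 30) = (q - 8)/(q + 5)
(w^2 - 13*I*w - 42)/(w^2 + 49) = (w - 6*I)/(w + 7*I)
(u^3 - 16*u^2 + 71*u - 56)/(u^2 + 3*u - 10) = (u^3 - 16*u^2 + 71*u - 56)/(u^2 + 3*u - 10)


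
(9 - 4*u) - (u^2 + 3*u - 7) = -u^2 - 7*u + 16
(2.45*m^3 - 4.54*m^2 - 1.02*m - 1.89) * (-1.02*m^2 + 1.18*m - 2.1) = -2.499*m^5 + 7.5218*m^4 - 9.4618*m^3 + 10.2582*m^2 - 0.0881999999999996*m + 3.969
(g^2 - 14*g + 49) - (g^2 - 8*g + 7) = 42 - 6*g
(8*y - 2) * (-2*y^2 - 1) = -16*y^3 + 4*y^2 - 8*y + 2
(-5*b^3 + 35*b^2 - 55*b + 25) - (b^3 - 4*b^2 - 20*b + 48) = -6*b^3 + 39*b^2 - 35*b - 23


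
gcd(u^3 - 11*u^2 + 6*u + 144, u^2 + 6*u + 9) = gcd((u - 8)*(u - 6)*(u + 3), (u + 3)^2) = u + 3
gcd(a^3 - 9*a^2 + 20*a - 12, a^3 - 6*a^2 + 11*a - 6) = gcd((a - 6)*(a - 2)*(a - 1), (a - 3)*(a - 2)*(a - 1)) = a^2 - 3*a + 2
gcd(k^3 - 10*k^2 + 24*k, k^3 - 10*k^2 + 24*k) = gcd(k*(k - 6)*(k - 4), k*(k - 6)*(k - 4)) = k^3 - 10*k^2 + 24*k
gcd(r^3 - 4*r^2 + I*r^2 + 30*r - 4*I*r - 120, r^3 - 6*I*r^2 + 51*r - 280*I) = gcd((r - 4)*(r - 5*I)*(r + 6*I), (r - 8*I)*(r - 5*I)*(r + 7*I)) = r - 5*I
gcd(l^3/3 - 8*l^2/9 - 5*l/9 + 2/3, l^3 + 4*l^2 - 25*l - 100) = 1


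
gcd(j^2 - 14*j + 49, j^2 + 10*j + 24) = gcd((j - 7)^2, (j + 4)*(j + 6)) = 1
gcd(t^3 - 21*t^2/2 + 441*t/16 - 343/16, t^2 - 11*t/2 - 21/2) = t - 7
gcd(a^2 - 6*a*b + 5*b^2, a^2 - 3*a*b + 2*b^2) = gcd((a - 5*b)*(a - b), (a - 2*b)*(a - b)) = a - b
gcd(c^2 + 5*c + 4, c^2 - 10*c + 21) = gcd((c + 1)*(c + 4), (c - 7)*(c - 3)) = 1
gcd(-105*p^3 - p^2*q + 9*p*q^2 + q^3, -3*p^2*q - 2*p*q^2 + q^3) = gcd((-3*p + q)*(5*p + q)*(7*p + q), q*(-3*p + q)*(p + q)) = 3*p - q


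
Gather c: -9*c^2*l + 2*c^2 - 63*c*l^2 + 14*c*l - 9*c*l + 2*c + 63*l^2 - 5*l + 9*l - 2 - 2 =c^2*(2 - 9*l) + c*(-63*l^2 + 5*l + 2) + 63*l^2 + 4*l - 4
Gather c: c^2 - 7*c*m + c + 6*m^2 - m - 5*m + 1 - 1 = c^2 + c*(1 - 7*m) + 6*m^2 - 6*m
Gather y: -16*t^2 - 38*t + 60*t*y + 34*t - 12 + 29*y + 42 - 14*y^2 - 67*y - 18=-16*t^2 - 4*t - 14*y^2 + y*(60*t - 38) + 12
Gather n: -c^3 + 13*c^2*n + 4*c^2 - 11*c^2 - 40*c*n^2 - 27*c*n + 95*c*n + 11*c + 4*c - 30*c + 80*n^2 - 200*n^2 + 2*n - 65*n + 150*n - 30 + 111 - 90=-c^3 - 7*c^2 - 15*c + n^2*(-40*c - 120) + n*(13*c^2 + 68*c + 87) - 9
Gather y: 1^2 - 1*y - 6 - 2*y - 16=-3*y - 21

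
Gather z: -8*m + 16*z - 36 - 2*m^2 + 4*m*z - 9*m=-2*m^2 - 17*m + z*(4*m + 16) - 36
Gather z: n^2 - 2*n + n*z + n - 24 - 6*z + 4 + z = n^2 - n + z*(n - 5) - 20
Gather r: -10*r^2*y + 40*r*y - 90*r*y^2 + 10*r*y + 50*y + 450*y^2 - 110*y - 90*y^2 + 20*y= -10*r^2*y + r*(-90*y^2 + 50*y) + 360*y^2 - 40*y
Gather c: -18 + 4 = -14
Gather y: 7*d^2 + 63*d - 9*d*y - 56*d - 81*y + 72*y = 7*d^2 + 7*d + y*(-9*d - 9)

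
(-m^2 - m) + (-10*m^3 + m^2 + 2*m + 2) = -10*m^3 + m + 2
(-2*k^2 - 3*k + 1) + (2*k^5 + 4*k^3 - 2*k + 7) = 2*k^5 + 4*k^3 - 2*k^2 - 5*k + 8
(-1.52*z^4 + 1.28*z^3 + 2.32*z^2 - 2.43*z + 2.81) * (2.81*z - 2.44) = -4.2712*z^5 + 7.3056*z^4 + 3.396*z^3 - 12.4891*z^2 + 13.8253*z - 6.8564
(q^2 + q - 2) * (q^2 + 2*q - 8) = q^4 + 3*q^3 - 8*q^2 - 12*q + 16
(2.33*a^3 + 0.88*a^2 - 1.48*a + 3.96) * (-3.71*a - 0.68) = -8.6443*a^4 - 4.8492*a^3 + 4.8924*a^2 - 13.6852*a - 2.6928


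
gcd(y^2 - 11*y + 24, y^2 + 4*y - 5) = 1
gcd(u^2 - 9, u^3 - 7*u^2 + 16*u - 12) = u - 3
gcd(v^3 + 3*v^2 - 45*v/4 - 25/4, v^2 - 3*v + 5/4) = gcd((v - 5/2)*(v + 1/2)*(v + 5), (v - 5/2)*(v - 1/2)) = v - 5/2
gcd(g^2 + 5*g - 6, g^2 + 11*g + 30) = g + 6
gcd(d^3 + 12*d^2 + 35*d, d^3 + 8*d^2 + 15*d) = d^2 + 5*d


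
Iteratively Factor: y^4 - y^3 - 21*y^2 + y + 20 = (y - 1)*(y^3 - 21*y - 20) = (y - 1)*(y + 4)*(y^2 - 4*y - 5) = (y - 5)*(y - 1)*(y + 4)*(y + 1)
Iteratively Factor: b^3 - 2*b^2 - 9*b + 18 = (b + 3)*(b^2 - 5*b + 6) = (b - 3)*(b + 3)*(b - 2)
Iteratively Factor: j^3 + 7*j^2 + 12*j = (j)*(j^2 + 7*j + 12) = j*(j + 4)*(j + 3)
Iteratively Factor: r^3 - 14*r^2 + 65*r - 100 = (r - 5)*(r^2 - 9*r + 20) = (r - 5)^2*(r - 4)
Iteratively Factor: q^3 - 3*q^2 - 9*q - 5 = (q + 1)*(q^2 - 4*q - 5) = (q + 1)^2*(q - 5)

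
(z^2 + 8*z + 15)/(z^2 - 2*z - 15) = (z + 5)/(z - 5)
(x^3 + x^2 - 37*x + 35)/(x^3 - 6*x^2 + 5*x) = (x + 7)/x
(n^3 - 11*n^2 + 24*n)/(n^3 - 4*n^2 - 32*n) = (n - 3)/(n + 4)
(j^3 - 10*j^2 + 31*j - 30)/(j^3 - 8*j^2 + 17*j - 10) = (j - 3)/(j - 1)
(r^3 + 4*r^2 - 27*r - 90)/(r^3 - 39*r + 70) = (r^2 + 9*r + 18)/(r^2 + 5*r - 14)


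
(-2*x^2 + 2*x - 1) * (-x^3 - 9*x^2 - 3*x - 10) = 2*x^5 + 16*x^4 - 11*x^3 + 23*x^2 - 17*x + 10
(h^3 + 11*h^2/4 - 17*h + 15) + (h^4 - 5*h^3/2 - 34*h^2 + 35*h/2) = h^4 - 3*h^3/2 - 125*h^2/4 + h/2 + 15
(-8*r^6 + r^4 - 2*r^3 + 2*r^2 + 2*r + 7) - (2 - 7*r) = -8*r^6 + r^4 - 2*r^3 + 2*r^2 + 9*r + 5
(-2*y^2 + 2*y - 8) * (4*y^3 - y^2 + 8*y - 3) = -8*y^5 + 10*y^4 - 50*y^3 + 30*y^2 - 70*y + 24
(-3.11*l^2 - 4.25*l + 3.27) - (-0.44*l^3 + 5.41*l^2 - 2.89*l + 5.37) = 0.44*l^3 - 8.52*l^2 - 1.36*l - 2.1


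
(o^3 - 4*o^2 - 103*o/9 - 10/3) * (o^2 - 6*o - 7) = o^5 - 10*o^4 + 50*o^3/9 + 280*o^2/3 + 901*o/9 + 70/3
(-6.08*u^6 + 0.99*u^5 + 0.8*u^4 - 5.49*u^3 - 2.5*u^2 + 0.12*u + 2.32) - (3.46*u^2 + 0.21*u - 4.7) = -6.08*u^6 + 0.99*u^5 + 0.8*u^4 - 5.49*u^3 - 5.96*u^2 - 0.09*u + 7.02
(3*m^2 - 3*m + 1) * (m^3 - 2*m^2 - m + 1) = 3*m^5 - 9*m^4 + 4*m^3 + 4*m^2 - 4*m + 1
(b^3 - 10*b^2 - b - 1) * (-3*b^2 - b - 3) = -3*b^5 + 29*b^4 + 10*b^3 + 34*b^2 + 4*b + 3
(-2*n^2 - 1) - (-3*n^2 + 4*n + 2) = n^2 - 4*n - 3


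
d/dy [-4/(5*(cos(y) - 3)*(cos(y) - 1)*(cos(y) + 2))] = 4*(3*sin(y)^2 + 4*cos(y) + 2)*sin(y)/(5*(cos(y) - 3)^2*(cos(y) - 1)^2*(cos(y) + 2)^2)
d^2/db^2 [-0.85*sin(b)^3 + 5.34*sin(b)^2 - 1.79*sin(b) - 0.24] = 7.65*sin(b)^3 - 21.36*sin(b)^2 - 3.31*sin(b) + 10.68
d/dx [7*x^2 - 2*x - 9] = 14*x - 2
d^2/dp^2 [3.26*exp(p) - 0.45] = 3.26*exp(p)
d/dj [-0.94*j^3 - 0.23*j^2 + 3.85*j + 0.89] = -2.82*j^2 - 0.46*j + 3.85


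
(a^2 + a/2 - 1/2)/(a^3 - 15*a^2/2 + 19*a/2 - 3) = (a + 1)/(a^2 - 7*a + 6)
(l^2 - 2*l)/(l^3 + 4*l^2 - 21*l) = (l - 2)/(l^2 + 4*l - 21)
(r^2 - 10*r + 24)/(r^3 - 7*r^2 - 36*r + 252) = (r - 4)/(r^2 - r - 42)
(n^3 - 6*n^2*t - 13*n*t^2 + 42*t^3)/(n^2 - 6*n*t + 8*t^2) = (-n^2 + 4*n*t + 21*t^2)/(-n + 4*t)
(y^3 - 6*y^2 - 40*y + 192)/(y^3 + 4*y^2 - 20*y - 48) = (y - 8)/(y + 2)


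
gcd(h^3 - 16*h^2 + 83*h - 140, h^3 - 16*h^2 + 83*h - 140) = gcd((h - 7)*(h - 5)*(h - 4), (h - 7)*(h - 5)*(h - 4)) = h^3 - 16*h^2 + 83*h - 140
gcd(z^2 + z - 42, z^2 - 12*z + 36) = z - 6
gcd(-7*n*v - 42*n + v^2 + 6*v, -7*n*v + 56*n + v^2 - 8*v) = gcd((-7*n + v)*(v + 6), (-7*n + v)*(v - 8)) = -7*n + v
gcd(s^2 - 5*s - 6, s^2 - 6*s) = s - 6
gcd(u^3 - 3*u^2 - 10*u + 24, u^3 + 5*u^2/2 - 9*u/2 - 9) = u^2 + u - 6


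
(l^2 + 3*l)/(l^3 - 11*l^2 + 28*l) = (l + 3)/(l^2 - 11*l + 28)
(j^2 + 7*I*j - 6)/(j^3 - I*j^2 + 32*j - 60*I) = (j + I)/(j^2 - 7*I*j - 10)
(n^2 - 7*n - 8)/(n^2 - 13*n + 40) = (n + 1)/(n - 5)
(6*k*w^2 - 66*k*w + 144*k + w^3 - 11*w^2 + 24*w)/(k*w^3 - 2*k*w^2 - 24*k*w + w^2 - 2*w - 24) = (-6*k*w^2 + 66*k*w - 144*k - w^3 + 11*w^2 - 24*w)/(-k*w^3 + 2*k*w^2 + 24*k*w - w^2 + 2*w + 24)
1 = 1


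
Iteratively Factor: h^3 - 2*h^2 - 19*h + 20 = (h - 1)*(h^2 - h - 20) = (h - 5)*(h - 1)*(h + 4)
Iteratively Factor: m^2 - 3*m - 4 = (m - 4)*(m + 1)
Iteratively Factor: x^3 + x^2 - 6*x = (x + 3)*(x^2 - 2*x) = (x - 2)*(x + 3)*(x)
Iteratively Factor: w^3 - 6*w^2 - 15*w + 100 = (w + 4)*(w^2 - 10*w + 25) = (w - 5)*(w + 4)*(w - 5)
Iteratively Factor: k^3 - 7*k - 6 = (k + 2)*(k^2 - 2*k - 3) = (k - 3)*(k + 2)*(k + 1)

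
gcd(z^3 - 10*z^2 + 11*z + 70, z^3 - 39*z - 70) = z^2 - 5*z - 14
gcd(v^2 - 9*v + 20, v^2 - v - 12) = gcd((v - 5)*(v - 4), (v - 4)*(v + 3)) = v - 4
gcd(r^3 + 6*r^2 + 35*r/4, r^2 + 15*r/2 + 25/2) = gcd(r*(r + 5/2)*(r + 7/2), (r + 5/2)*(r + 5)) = r + 5/2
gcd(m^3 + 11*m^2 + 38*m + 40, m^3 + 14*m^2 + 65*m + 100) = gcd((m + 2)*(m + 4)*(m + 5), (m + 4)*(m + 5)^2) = m^2 + 9*m + 20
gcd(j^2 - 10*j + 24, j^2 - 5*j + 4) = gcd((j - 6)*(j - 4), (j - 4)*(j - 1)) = j - 4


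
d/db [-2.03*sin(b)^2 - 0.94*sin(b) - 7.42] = -(4.06*sin(b) + 0.94)*cos(b)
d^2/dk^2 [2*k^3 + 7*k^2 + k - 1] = 12*k + 14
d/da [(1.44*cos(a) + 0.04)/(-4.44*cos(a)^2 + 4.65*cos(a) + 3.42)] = (6.3936*sin(a)^2 - 0.355200000000002*cos(a) - 11.1324)*sin(a)/(-4.44*cos(a)^2 + 4.65*cos(a) + 3.42)^2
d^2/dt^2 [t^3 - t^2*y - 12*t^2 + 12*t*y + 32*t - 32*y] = 6*t - 2*y - 24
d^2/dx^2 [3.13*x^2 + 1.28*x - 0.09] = 6.26000000000000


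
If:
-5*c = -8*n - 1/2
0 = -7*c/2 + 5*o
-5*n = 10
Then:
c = -31/10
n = -2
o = -217/100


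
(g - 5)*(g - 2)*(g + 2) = g^3 - 5*g^2 - 4*g + 20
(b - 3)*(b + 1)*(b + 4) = b^3 + 2*b^2 - 11*b - 12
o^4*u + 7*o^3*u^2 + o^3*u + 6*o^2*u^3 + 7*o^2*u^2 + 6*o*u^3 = o*(o + u)*(o + 6*u)*(o*u + u)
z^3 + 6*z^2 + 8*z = z*(z + 2)*(z + 4)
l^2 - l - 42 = (l - 7)*(l + 6)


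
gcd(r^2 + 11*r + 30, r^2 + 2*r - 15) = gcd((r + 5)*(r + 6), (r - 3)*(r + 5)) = r + 5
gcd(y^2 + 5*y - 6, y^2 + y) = 1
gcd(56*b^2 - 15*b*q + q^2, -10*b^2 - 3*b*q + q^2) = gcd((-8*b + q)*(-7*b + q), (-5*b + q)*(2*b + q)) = 1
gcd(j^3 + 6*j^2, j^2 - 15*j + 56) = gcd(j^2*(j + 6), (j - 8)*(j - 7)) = 1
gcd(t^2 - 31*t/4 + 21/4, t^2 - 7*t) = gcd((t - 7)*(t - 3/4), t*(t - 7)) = t - 7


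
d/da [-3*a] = -3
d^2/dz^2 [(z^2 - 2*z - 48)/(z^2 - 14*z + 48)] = 24/(z^3 - 18*z^2 + 108*z - 216)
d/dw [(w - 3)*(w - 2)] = 2*w - 5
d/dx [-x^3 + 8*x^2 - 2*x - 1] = -3*x^2 + 16*x - 2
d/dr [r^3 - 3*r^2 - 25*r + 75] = 3*r^2 - 6*r - 25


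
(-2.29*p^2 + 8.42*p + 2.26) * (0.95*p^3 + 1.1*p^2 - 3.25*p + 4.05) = -2.1755*p^5 + 5.48*p^4 + 18.8515*p^3 - 34.1535*p^2 + 26.756*p + 9.153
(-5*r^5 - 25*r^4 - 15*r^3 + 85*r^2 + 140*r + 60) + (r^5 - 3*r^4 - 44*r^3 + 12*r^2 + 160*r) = -4*r^5 - 28*r^4 - 59*r^3 + 97*r^2 + 300*r + 60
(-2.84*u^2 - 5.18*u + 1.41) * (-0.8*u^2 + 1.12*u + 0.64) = 2.272*u^4 + 0.9632*u^3 - 8.7472*u^2 - 1.736*u + 0.9024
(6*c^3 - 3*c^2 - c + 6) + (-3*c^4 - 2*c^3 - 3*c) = -3*c^4 + 4*c^3 - 3*c^2 - 4*c + 6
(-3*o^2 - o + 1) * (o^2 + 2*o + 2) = -3*o^4 - 7*o^3 - 7*o^2 + 2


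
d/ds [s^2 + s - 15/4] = 2*s + 1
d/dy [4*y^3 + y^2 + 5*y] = 12*y^2 + 2*y + 5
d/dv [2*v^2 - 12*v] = 4*v - 12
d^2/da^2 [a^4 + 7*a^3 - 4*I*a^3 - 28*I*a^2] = 12*a^2 + a*(42 - 24*I) - 56*I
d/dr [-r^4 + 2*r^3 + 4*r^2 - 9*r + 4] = -4*r^3 + 6*r^2 + 8*r - 9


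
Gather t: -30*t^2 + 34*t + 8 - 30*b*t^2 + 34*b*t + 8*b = 8*b + t^2*(-30*b - 30) + t*(34*b + 34) + 8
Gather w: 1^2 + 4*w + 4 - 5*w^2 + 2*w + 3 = -5*w^2 + 6*w + 8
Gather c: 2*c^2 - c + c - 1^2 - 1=2*c^2 - 2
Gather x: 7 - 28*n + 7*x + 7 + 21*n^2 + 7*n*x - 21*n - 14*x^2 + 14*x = 21*n^2 - 49*n - 14*x^2 + x*(7*n + 21) + 14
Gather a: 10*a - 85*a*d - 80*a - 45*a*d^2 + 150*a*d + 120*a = a*(-45*d^2 + 65*d + 50)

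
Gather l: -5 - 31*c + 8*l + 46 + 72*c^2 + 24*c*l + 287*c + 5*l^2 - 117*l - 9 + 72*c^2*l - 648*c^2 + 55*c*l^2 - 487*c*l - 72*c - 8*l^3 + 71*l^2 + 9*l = -576*c^2 + 184*c - 8*l^3 + l^2*(55*c + 76) + l*(72*c^2 - 463*c - 100) + 32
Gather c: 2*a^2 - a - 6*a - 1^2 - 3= 2*a^2 - 7*a - 4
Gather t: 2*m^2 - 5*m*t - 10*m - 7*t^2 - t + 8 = 2*m^2 - 10*m - 7*t^2 + t*(-5*m - 1) + 8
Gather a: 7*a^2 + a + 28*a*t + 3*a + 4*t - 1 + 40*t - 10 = 7*a^2 + a*(28*t + 4) + 44*t - 11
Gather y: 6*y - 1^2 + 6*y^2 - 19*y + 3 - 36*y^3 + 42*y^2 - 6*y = -36*y^3 + 48*y^2 - 19*y + 2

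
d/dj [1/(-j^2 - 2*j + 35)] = 2*(j + 1)/(j^2 + 2*j - 35)^2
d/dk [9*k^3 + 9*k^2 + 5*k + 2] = 27*k^2 + 18*k + 5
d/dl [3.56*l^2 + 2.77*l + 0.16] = 7.12*l + 2.77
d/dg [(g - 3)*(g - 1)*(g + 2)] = 3*g^2 - 4*g - 5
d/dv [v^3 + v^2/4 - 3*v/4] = 3*v^2 + v/2 - 3/4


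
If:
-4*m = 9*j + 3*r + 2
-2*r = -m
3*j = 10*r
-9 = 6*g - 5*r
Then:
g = -379/246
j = -20/123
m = -4/41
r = -2/41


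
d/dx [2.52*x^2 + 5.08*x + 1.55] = 5.04*x + 5.08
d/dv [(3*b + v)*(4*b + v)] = 7*b + 2*v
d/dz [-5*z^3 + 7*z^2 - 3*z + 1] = -15*z^2 + 14*z - 3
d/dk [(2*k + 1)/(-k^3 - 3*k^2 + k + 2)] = (-2*k^3 - 6*k^2 + 2*k + (2*k + 1)*(3*k^2 + 6*k - 1) + 4)/(k^3 + 3*k^2 - k - 2)^2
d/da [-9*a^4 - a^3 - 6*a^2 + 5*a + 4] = -36*a^3 - 3*a^2 - 12*a + 5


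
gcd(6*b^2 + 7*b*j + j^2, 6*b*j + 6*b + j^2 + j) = 6*b + j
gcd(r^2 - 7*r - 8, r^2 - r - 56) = r - 8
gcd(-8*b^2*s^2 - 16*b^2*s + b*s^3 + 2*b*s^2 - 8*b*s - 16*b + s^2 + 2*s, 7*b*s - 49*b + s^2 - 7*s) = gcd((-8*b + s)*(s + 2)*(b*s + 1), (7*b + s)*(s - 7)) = 1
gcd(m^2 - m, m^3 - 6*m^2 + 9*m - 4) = m - 1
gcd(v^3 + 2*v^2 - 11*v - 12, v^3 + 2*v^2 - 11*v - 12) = v^3 + 2*v^2 - 11*v - 12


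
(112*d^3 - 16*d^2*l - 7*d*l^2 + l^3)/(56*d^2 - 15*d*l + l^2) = (16*d^2 - l^2)/(8*d - l)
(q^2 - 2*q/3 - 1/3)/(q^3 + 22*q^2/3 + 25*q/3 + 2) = (q - 1)/(q^2 + 7*q + 6)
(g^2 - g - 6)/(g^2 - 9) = (g + 2)/(g + 3)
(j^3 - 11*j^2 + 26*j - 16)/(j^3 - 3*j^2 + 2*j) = (j - 8)/j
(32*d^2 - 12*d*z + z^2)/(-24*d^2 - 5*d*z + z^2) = (-4*d + z)/(3*d + z)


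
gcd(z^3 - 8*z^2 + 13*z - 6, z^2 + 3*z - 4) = z - 1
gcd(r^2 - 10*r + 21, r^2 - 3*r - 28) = r - 7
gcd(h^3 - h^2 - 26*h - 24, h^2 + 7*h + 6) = h + 1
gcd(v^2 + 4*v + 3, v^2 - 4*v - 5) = v + 1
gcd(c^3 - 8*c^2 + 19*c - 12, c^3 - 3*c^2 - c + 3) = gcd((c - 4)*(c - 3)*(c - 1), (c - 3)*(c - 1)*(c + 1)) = c^2 - 4*c + 3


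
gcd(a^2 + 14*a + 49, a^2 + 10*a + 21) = a + 7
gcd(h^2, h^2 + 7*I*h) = h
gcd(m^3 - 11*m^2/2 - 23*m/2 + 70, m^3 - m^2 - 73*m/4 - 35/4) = m^2 - 3*m/2 - 35/2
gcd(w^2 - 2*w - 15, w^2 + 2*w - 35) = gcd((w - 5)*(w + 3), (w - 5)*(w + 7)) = w - 5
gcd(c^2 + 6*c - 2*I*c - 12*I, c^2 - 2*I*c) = c - 2*I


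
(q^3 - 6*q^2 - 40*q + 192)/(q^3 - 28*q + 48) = (q - 8)/(q - 2)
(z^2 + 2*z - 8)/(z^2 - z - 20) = (z - 2)/(z - 5)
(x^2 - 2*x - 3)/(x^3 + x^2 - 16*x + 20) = (x^2 - 2*x - 3)/(x^3 + x^2 - 16*x + 20)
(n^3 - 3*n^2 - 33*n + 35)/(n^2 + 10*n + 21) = (n^3 - 3*n^2 - 33*n + 35)/(n^2 + 10*n + 21)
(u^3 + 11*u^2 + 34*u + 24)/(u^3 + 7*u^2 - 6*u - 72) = (u + 1)/(u - 3)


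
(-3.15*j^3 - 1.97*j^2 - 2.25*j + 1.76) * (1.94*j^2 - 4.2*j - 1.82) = -6.111*j^5 + 9.4082*j^4 + 9.642*j^3 + 16.4498*j^2 - 3.297*j - 3.2032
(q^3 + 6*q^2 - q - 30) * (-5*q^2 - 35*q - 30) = -5*q^5 - 65*q^4 - 235*q^3 + 5*q^2 + 1080*q + 900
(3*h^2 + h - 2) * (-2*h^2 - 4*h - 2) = -6*h^4 - 14*h^3 - 6*h^2 + 6*h + 4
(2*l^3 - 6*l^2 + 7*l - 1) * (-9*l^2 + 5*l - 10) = -18*l^5 + 64*l^4 - 113*l^3 + 104*l^2 - 75*l + 10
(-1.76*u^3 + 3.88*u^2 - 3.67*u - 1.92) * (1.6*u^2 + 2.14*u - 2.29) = -2.816*u^5 + 2.4416*u^4 + 6.4616*u^3 - 19.811*u^2 + 4.2955*u + 4.3968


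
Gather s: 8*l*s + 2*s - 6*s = s*(8*l - 4)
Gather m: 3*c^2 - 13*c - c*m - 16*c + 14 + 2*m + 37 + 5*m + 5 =3*c^2 - 29*c + m*(7 - c) + 56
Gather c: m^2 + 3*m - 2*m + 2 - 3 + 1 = m^2 + m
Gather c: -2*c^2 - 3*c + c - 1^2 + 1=-2*c^2 - 2*c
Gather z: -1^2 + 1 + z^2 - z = z^2 - z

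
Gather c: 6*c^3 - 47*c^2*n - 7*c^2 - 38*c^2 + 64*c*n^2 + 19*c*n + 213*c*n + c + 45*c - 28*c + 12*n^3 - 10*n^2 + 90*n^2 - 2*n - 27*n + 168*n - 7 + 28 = 6*c^3 + c^2*(-47*n - 45) + c*(64*n^2 + 232*n + 18) + 12*n^3 + 80*n^2 + 139*n + 21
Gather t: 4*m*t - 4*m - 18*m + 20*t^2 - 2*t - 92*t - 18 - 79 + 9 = -22*m + 20*t^2 + t*(4*m - 94) - 88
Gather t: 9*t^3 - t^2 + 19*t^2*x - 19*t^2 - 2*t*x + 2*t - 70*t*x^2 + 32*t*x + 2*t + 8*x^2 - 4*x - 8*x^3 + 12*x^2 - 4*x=9*t^3 + t^2*(19*x - 20) + t*(-70*x^2 + 30*x + 4) - 8*x^3 + 20*x^2 - 8*x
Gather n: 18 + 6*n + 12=6*n + 30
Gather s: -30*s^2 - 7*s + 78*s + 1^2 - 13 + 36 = -30*s^2 + 71*s + 24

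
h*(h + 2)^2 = h^3 + 4*h^2 + 4*h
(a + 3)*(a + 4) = a^2 + 7*a + 12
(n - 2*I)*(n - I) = n^2 - 3*I*n - 2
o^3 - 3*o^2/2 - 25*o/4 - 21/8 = (o - 7/2)*(o + 1/2)*(o + 3/2)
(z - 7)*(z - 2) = z^2 - 9*z + 14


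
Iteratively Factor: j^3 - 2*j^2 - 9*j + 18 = (j + 3)*(j^2 - 5*j + 6) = (j - 3)*(j + 3)*(j - 2)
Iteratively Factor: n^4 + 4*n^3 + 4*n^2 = (n + 2)*(n^3 + 2*n^2) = n*(n + 2)*(n^2 + 2*n) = n*(n + 2)^2*(n)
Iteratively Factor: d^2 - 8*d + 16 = (d - 4)*(d - 4)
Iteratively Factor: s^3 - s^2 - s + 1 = (s - 1)*(s^2 - 1) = (s - 1)^2*(s + 1)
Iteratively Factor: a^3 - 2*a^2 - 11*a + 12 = (a + 3)*(a^2 - 5*a + 4) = (a - 4)*(a + 3)*(a - 1)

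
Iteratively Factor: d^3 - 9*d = (d - 3)*(d^2 + 3*d) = (d - 3)*(d + 3)*(d)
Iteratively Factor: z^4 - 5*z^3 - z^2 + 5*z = (z - 1)*(z^3 - 4*z^2 - 5*z) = z*(z - 1)*(z^2 - 4*z - 5) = z*(z - 1)*(z + 1)*(z - 5)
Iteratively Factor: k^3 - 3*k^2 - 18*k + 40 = (k - 5)*(k^2 + 2*k - 8) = (k - 5)*(k + 4)*(k - 2)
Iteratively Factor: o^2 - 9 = (o + 3)*(o - 3)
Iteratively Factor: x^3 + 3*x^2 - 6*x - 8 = (x + 4)*(x^2 - x - 2) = (x - 2)*(x + 4)*(x + 1)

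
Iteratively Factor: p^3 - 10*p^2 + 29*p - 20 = (p - 5)*(p^2 - 5*p + 4) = (p - 5)*(p - 4)*(p - 1)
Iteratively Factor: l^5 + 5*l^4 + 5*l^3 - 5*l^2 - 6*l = (l + 3)*(l^4 + 2*l^3 - l^2 - 2*l) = (l - 1)*(l + 3)*(l^3 + 3*l^2 + 2*l) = (l - 1)*(l + 1)*(l + 3)*(l^2 + 2*l) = (l - 1)*(l + 1)*(l + 2)*(l + 3)*(l)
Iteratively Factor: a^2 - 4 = (a + 2)*(a - 2)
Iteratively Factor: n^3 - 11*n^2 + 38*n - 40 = (n - 4)*(n^2 - 7*n + 10) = (n - 4)*(n - 2)*(n - 5)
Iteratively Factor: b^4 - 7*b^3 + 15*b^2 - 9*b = (b - 1)*(b^3 - 6*b^2 + 9*b) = (b - 3)*(b - 1)*(b^2 - 3*b) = b*(b - 3)*(b - 1)*(b - 3)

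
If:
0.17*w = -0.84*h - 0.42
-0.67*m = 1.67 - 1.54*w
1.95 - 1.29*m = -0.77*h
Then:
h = -0.81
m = 1.03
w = 1.53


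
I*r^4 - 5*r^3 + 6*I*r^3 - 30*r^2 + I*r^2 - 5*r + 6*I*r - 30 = (r + 6)*(r + I)*(r + 5*I)*(I*r + 1)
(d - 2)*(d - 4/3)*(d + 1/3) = d^3 - 3*d^2 + 14*d/9 + 8/9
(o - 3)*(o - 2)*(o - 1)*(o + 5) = o^4 - o^3 - 19*o^2 + 49*o - 30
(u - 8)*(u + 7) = u^2 - u - 56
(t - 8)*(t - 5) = t^2 - 13*t + 40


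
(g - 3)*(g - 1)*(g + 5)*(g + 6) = g^4 + 7*g^3 - 11*g^2 - 87*g + 90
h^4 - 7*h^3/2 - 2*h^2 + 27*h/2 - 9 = (h - 3)*(h - 3/2)*(h - 1)*(h + 2)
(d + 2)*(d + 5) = d^2 + 7*d + 10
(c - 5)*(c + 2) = c^2 - 3*c - 10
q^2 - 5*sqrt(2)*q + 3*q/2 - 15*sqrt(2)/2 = (q + 3/2)*(q - 5*sqrt(2))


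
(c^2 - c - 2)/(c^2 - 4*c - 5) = (c - 2)/(c - 5)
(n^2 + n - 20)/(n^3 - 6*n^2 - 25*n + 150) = (n - 4)/(n^2 - 11*n + 30)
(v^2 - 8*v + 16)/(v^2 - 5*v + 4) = (v - 4)/(v - 1)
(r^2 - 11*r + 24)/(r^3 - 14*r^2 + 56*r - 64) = (r - 3)/(r^2 - 6*r + 8)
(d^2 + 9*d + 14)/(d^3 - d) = (d^2 + 9*d + 14)/(d^3 - d)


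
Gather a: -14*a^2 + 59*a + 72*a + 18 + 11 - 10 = -14*a^2 + 131*a + 19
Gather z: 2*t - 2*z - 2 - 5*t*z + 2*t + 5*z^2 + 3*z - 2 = 4*t + 5*z^2 + z*(1 - 5*t) - 4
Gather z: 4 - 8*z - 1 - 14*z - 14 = -22*z - 11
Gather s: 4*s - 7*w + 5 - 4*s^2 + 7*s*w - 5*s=-4*s^2 + s*(7*w - 1) - 7*w + 5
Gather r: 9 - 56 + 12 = -35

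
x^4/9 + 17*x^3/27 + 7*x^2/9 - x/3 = x*(x/3 + 1)^2*(x - 1/3)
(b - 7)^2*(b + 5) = b^3 - 9*b^2 - 21*b + 245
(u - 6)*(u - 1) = u^2 - 7*u + 6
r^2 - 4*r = r*(r - 4)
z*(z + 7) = z^2 + 7*z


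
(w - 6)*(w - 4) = w^2 - 10*w + 24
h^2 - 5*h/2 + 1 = (h - 2)*(h - 1/2)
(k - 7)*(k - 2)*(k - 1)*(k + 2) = k^4 - 8*k^3 + 3*k^2 + 32*k - 28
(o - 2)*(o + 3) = o^2 + o - 6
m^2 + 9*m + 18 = (m + 3)*(m + 6)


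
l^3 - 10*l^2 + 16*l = l*(l - 8)*(l - 2)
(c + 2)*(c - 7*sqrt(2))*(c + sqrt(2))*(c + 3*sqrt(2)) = c^4 - 3*sqrt(2)*c^3 + 2*c^3 - 50*c^2 - 6*sqrt(2)*c^2 - 100*c - 42*sqrt(2)*c - 84*sqrt(2)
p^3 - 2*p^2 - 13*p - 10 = (p - 5)*(p + 1)*(p + 2)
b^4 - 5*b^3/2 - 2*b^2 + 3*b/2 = b*(b - 3)*(b - 1/2)*(b + 1)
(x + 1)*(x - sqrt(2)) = x^2 - sqrt(2)*x + x - sqrt(2)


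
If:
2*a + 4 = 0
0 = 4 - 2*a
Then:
No Solution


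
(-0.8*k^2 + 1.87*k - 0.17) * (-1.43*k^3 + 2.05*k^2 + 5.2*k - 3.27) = 1.144*k^5 - 4.3141*k^4 - 0.0834000000000001*k^3 + 11.9915*k^2 - 6.9989*k + 0.5559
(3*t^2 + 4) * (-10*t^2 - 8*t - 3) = -30*t^4 - 24*t^3 - 49*t^2 - 32*t - 12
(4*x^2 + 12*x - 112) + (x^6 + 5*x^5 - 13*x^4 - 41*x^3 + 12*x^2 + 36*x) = x^6 + 5*x^5 - 13*x^4 - 41*x^3 + 16*x^2 + 48*x - 112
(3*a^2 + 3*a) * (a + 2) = 3*a^3 + 9*a^2 + 6*a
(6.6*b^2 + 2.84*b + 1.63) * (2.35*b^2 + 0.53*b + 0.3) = 15.51*b^4 + 10.172*b^3 + 7.3157*b^2 + 1.7159*b + 0.489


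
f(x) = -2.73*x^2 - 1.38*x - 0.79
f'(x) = -5.46*x - 1.38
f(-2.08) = -9.73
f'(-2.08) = 9.98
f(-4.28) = -44.89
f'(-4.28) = 21.99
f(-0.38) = -0.66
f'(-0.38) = 0.69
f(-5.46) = -74.64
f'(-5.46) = 28.43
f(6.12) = -111.49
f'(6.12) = -34.80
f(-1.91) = -8.11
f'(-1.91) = 9.05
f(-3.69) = -32.87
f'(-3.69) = 18.77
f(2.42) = -20.12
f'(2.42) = -14.59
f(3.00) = -29.50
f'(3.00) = -17.76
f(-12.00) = -377.35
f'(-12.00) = 64.14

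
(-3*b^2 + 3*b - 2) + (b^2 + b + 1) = -2*b^2 + 4*b - 1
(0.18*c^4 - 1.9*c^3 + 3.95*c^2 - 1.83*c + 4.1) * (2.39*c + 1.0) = 0.4302*c^5 - 4.361*c^4 + 7.5405*c^3 - 0.4237*c^2 + 7.969*c + 4.1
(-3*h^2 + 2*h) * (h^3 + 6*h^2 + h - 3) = -3*h^5 - 16*h^4 + 9*h^3 + 11*h^2 - 6*h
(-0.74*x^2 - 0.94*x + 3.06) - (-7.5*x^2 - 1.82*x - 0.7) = 6.76*x^2 + 0.88*x + 3.76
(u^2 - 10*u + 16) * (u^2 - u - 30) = u^4 - 11*u^3 - 4*u^2 + 284*u - 480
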